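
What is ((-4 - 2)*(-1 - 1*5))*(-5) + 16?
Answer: -164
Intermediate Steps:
((-4 - 2)*(-1 - 1*5))*(-5) + 16 = -6*(-1 - 5)*(-5) + 16 = -6*(-6)*(-5) + 16 = 36*(-5) + 16 = -180 + 16 = -164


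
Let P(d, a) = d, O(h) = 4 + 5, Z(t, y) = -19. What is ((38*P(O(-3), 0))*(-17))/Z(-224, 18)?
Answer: 306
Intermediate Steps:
O(h) = 9
((38*P(O(-3), 0))*(-17))/Z(-224, 18) = ((38*9)*(-17))/(-19) = (342*(-17))*(-1/19) = -5814*(-1/19) = 306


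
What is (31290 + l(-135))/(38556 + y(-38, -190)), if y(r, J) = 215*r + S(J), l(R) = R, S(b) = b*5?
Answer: 10385/9812 ≈ 1.0584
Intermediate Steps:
S(b) = 5*b
y(r, J) = 5*J + 215*r (y(r, J) = 215*r + 5*J = 5*J + 215*r)
(31290 + l(-135))/(38556 + y(-38, -190)) = (31290 - 135)/(38556 + (5*(-190) + 215*(-38))) = 31155/(38556 + (-950 - 8170)) = 31155/(38556 - 9120) = 31155/29436 = 31155*(1/29436) = 10385/9812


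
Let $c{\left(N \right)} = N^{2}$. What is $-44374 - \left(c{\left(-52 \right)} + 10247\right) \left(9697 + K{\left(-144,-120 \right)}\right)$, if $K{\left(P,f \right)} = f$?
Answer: $-124076101$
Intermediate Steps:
$-44374 - \left(c{\left(-52 \right)} + 10247\right) \left(9697 + K{\left(-144,-120 \right)}\right) = -44374 - \left(\left(-52\right)^{2} + 10247\right) \left(9697 - 120\right) = -44374 - \left(2704 + 10247\right) 9577 = -44374 - 12951 \cdot 9577 = -44374 - 124031727 = -124076101$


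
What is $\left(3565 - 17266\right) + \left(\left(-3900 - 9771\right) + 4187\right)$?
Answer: $-23185$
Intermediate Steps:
$\left(3565 - 17266\right) + \left(\left(-3900 - 9771\right) + 4187\right) = -13701 + \left(-13671 + 4187\right) = -13701 - 9484 = -23185$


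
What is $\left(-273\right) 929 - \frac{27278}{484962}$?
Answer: $- \frac{61497317416}{242481} \approx -2.5362 \cdot 10^{5}$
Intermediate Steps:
$\left(-273\right) 929 - \frac{27278}{484962} = -253617 - 27278 \cdot \frac{1}{484962} = -253617 - \frac{13639}{242481} = - \frac{61497317416}{242481}$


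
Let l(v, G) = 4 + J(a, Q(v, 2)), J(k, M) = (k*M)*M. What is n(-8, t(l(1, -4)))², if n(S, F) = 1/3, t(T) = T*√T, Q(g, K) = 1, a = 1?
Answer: ⅑ ≈ 0.11111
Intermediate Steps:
J(k, M) = k*M² (J(k, M) = (M*k)*M = k*M²)
l(v, G) = 5 (l(v, G) = 4 + 1*1² = 4 + 1*1 = 4 + 1 = 5)
t(T) = T^(3/2)
n(S, F) = ⅓
n(-8, t(l(1, -4)))² = (⅓)² = ⅑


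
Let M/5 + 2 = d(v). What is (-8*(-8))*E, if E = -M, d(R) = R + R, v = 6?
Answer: -3200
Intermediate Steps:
d(R) = 2*R
M = 50 (M = -10 + 5*(2*6) = -10 + 5*12 = -10 + 60 = 50)
E = -50 (E = -1*50 = -50)
(-8*(-8))*E = -8*(-8)*(-50) = 64*(-50) = -3200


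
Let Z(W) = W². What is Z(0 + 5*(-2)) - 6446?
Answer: -6346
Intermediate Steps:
Z(0 + 5*(-2)) - 6446 = (0 + 5*(-2))² - 6446 = (0 - 10)² - 6446 = (-10)² - 6446 = 100 - 6446 = -6346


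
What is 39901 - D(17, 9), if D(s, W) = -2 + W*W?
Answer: 39822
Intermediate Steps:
D(s, W) = -2 + W²
39901 - D(17, 9) = 39901 - (-2 + 9²) = 39901 - (-2 + 81) = 39901 - 1*79 = 39901 - 79 = 39822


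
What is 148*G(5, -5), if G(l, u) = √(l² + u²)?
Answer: 740*√2 ≈ 1046.5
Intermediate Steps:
148*G(5, -5) = 148*√(5² + (-5)²) = 148*√(25 + 25) = 148*√50 = 148*(5*√2) = 740*√2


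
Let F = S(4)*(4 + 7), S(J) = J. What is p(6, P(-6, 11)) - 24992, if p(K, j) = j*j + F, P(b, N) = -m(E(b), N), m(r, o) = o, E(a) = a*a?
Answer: -24827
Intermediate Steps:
E(a) = a²
F = 44 (F = 4*(4 + 7) = 4*11 = 44)
P(b, N) = -N
p(K, j) = 44 + j² (p(K, j) = j*j + 44 = j² + 44 = 44 + j²)
p(6, P(-6, 11)) - 24992 = (44 + (-1*11)²) - 24992 = (44 + (-11)²) - 24992 = (44 + 121) - 24992 = 165 - 24992 = -24827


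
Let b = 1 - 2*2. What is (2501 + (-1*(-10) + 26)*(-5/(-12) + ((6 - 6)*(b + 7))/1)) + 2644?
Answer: 5160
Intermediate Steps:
b = -3 (b = 1 - 4 = -3)
(2501 + (-1*(-10) + 26)*(-5/(-12) + ((6 - 6)*(b + 7))/1)) + 2644 = (2501 + (-1*(-10) + 26)*(-5/(-12) + ((6 - 6)*(-3 + 7))/1)) + 2644 = (2501 + (10 + 26)*(-5*(-1/12) + (0*4)*1)) + 2644 = (2501 + 36*(5/12 + 0*1)) + 2644 = (2501 + 36*(5/12 + 0)) + 2644 = (2501 + 36*(5/12)) + 2644 = (2501 + 15) + 2644 = 2516 + 2644 = 5160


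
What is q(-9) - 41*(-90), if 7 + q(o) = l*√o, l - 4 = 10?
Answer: 3683 + 42*I ≈ 3683.0 + 42.0*I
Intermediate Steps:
l = 14 (l = 4 + 10 = 14)
q(o) = -7 + 14*√o
q(-9) - 41*(-90) = (-7 + 14*√(-9)) - 41*(-90) = (-7 + 14*(3*I)) + 3690 = (-7 + 42*I) + 3690 = 3683 + 42*I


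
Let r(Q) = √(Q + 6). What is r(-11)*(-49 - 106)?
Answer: -155*I*√5 ≈ -346.59*I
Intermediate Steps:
r(Q) = √(6 + Q)
r(-11)*(-49 - 106) = √(6 - 11)*(-49 - 106) = √(-5)*(-155) = (I*√5)*(-155) = -155*I*√5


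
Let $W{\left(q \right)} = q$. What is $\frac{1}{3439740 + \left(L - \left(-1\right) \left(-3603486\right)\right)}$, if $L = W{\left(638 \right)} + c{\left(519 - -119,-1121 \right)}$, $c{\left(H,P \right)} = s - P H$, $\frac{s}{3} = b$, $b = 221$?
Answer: $\frac{1}{552753} \approx 1.8091 \cdot 10^{-6}$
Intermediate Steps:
$s = 663$ ($s = 3 \cdot 221 = 663$)
$c{\left(H,P \right)} = 663 - H P$ ($c{\left(H,P \right)} = 663 - P H = 663 - H P$)
$L = 716499$ ($L = 638 - \left(-663 + \left(519 - -119\right) \left(-1121\right)\right) = 638 - \left(-663 + \left(519 + 119\right) \left(-1121\right)\right) = 638 - \left(-663 + 638 \left(-1121\right)\right) = 638 + \left(663 + 715198\right) = 638 + 715861 = 716499$)
$\frac{1}{3439740 + \left(L - \left(-1\right) \left(-3603486\right)\right)} = \frac{1}{3439740 + \left(716499 - \left(-1\right) \left(-3603486\right)\right)} = \frac{1}{3439740 + \left(716499 - 3603486\right)} = \frac{1}{3439740 - 2886987} = \frac{1}{552753}$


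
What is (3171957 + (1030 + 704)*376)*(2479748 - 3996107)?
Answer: -5798467350819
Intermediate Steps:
(3171957 + (1030 + 704)*376)*(2479748 - 3996107) = (3171957 + 1734*376)*(-1516359) = (3171957 + 651984)*(-1516359) = 3823941*(-1516359) = -5798467350819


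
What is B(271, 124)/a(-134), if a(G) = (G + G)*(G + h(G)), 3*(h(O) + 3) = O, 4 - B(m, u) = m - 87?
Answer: -27/7303 ≈ -0.0036971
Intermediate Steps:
B(m, u) = 91 - m (B(m, u) = 4 - (m - 87) = 4 - (-87 + m) = 4 + (87 - m) = 91 - m)
h(O) = -3 + O/3
a(G) = 2*G*(-3 + 4*G/3) (a(G) = (G + G)*(G + (-3 + G/3)) = (2*G)*(-3 + 4*G/3) = 2*G*(-3 + 4*G/3))
B(271, 124)/a(-134) = (91 - 1*271)/(((⅔)*(-134)*(-9 + 4*(-134)))) = (91 - 271)/(((⅔)*(-134)*(-9 - 536))) = -180/((⅔)*(-134)*(-545)) = -180/146060/3 = -180*3/146060 = -27/7303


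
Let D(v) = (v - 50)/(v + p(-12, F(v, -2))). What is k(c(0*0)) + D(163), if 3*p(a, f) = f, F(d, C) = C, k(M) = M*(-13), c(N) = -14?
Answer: 88973/487 ≈ 182.70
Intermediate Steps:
k(M) = -13*M
p(a, f) = f/3
D(v) = (-50 + v)/(-⅔ + v) (D(v) = (v - 50)/(v + (⅓)*(-2)) = (-50 + v)/(v - ⅔) = (-50 + v)/(-⅔ + v))
k(c(0*0)) + D(163) = -13*(-14) + 3*(-50 + 163)/(-2 + 3*163) = 182 + 3*113/(-2 + 489) = 182 + 3*113/487 = 182 + 3*(1/487)*113 = 182 + 339/487 = 88973/487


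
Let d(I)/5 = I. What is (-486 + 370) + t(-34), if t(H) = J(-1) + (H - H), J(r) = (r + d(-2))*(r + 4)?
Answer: -149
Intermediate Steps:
d(I) = 5*I
J(r) = (-10 + r)*(4 + r) (J(r) = (r + 5*(-2))*(r + 4) = (r - 10)*(4 + r) = (-10 + r)*(4 + r))
t(H) = -33 (t(H) = (-40 + (-1)² - 6*(-1)) + (H - H) = (-40 + 1 + 6) + 0 = -33 + 0 = -33)
(-486 + 370) + t(-34) = (-486 + 370) - 33 = -116 - 33 = -149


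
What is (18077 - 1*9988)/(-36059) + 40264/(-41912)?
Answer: -223863218/188913101 ≈ -1.1850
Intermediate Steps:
(18077 - 1*9988)/(-36059) + 40264/(-41912) = (18077 - 9988)*(-1/36059) + 40264*(-1/41912) = 8089*(-1/36059) - 5033/5239 = -8089/36059 - 5033/5239 = -223863218/188913101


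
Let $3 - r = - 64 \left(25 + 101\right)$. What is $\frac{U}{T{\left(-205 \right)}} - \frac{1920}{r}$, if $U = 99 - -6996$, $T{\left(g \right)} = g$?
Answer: $- \frac{3841931}{110249} \approx -34.848$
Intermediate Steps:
$U = 7095$ ($U = 99 + 6996 = 7095$)
$r = 8067$ ($r = 3 - - 64 \left(25 + 101\right) = 3 - \left(-64\right) 126 = 3 - -8064 = 3 + 8064 = 8067$)
$\frac{U}{T{\left(-205 \right)}} - \frac{1920}{r} = \frac{7095}{-205} - \frac{1920}{8067} = 7095 \left(- \frac{1}{205}\right) - \frac{640}{2689} = - \frac{1419}{41} - \frac{640}{2689} = - \frac{3841931}{110249}$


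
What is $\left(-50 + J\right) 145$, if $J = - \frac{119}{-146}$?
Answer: $- \frac{1041245}{146} \approx -7131.8$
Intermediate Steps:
$J = \frac{119}{146}$ ($J = \left(-119\right) \left(- \frac{1}{146}\right) = \frac{119}{146} \approx 0.81507$)
$\left(-50 + J\right) 145 = \left(-50 + \frac{119}{146}\right) 145 = \left(- \frac{7181}{146}\right) 145 = - \frac{1041245}{146}$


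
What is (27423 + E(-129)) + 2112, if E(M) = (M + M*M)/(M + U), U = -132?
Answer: 2564041/87 ≈ 29472.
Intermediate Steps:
E(M) = (M + M²)/(-132 + M) (E(M) = (M + M*M)/(M - 132) = (M + M²)/(-132 + M))
(27423 + E(-129)) + 2112 = (27423 - 129*(1 - 129)/(-132 - 129)) + 2112 = (27423 - 129*(-128)/(-261)) + 2112 = (27423 - 129*(-1/261)*(-128)) + 2112 = (27423 - 5504/87) + 2112 = 2380297/87 + 2112 = 2564041/87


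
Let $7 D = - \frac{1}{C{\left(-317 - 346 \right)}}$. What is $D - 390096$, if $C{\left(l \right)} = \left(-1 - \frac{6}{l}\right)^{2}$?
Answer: $- \frac{130965808633}{335727} \approx -3.901 \cdot 10^{5}$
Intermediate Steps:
$D = - \frac{48841}{335727}$ ($D = \frac{\left(-1\right) \frac{1}{\frac{1}{\left(-317 - 346\right)^{2}} \left(6 - 663\right)^{2}}}{7} = \frac{\left(-1\right) \frac{1}{\frac{1}{439569} \left(6 - 663\right)^{2}}}{7} = \frac{\left(-1\right) \frac{1}{\frac{1}{439569} \left(-657\right)^{2}}}{7} = \frac{\left(-1\right) \frac{1}{\frac{1}{439569} \cdot 431649}}{7} = \frac{\left(-1\right) \frac{1}{\frac{47961}{48841}}}{7} = \frac{\left(-1\right) \frac{48841}{47961}}{7} = \frac{1}{7} \left(- \frac{48841}{47961}\right) = - \frac{48841}{335727} \approx -0.14548$)
$D - 390096 = - \frac{48841}{335727} - 390096 = - \frac{130965808633}{335727}$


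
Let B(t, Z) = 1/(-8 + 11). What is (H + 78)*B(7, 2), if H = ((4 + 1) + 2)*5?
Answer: 113/3 ≈ 37.667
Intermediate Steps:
B(t, Z) = ⅓ (B(t, Z) = 1/3 = ⅓)
H = 35 (H = (5 + 2)*5 = 7*5 = 35)
(H + 78)*B(7, 2) = (35 + 78)*(⅓) = 113*(⅓) = 113/3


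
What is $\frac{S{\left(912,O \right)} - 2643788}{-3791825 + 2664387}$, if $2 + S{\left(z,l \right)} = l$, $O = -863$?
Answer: $\frac{2644653}{1127438} \approx 2.3457$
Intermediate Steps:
$S{\left(z,l \right)} = -2 + l$
$\frac{S{\left(912,O \right)} - 2643788}{-3791825 + 2664387} = \frac{\left(-2 - 863\right) - 2643788}{-3791825 + 2664387} = \frac{-865 - 2643788}{-1127438} = \left(-2644653\right) \left(- \frac{1}{1127438}\right) = \frac{2644653}{1127438}$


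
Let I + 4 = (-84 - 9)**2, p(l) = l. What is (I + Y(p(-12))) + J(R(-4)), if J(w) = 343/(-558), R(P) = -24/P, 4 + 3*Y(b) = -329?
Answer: 4761629/558 ≈ 8533.4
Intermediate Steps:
Y(b) = -111 (Y(b) = -4/3 + (1/3)*(-329) = -4/3 - 329/3 = -111)
J(w) = -343/558 (J(w) = 343*(-1/558) = -343/558)
I = 8645 (I = -4 + (-84 - 9)**2 = -4 + (-93)**2 = -4 + 8649 = 8645)
(I + Y(p(-12))) + J(R(-4)) = (8645 - 111) - 343/558 = 8534 - 343/558 = 4761629/558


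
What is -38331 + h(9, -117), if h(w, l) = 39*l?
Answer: -42894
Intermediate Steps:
-38331 + h(9, -117) = -38331 + 39*(-117) = -38331 - 4563 = -42894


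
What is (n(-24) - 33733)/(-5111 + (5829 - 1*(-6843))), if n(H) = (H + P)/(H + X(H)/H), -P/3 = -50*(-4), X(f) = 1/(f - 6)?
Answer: -582423227/130646519 ≈ -4.4580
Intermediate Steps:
X(f) = 1/(-6 + f)
P = -600 (P = -(-150)*(-4) = -3*200 = -600)
n(H) = (-600 + H)/(H + 1/(H*(-6 + H))) (n(H) = (H - 600)/(H + 1/((-6 + H)*H)) = (-600 + H)/(H + 1/(H*(-6 + H))))
(n(-24) - 33733)/(-5111 + (5829 - 1*(-6843))) = (-24*(-600 - 24)*(-6 - 24)/(1 + (-24)²*(-6 - 24)) - 33733)/(-5111 + (5829 - 1*(-6843))) = (-24*(-624)*(-30)/(1 + 576*(-30)) - 33733)/(-5111 + (5829 + 6843)) = (-24*(-624)*(-30)/(1 - 17280) - 33733)/(-5111 + 12672) = (-24*(-624)*(-30)/(-17279) - 33733)/7561 = (-24*(-1/17279)*(-624)*(-30) - 33733)*(1/7561) = (449280/17279 - 33733)*(1/7561) = -582423227/17279*1/7561 = -582423227/130646519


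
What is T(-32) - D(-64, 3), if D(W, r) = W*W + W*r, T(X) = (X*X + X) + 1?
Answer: -2911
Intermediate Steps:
T(X) = 1 + X + X² (T(X) = (X² + X) + 1 = (X + X²) + 1 = 1 + X + X²)
D(W, r) = W² + W*r
T(-32) - D(-64, 3) = (1 - 32 + (-32)²) - (-64)*(-64 + 3) = (1 - 32 + 1024) - (-64)*(-61) = 993 - 1*3904 = 993 - 3904 = -2911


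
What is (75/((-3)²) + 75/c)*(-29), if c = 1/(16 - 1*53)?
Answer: 240700/3 ≈ 80233.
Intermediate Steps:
c = -1/37 (c = 1/(16 - 53) = 1/(-37) = -1/37 ≈ -0.027027)
(75/((-3)²) + 75/c)*(-29) = (75/((-3)²) + 75/(-1/37))*(-29) = (75/9 + 75*(-37))*(-29) = (75*(⅑) - 2775)*(-29) = (25/3 - 2775)*(-29) = -8300/3*(-29) = 240700/3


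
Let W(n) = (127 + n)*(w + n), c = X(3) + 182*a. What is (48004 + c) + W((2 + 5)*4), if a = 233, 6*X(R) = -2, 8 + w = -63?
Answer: 251234/3 ≈ 83745.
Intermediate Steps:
w = -71 (w = -8 - 63 = -71)
X(R) = -⅓ (X(R) = (⅙)*(-2) = -⅓)
c = 127217/3 (c = -⅓ + 182*233 = -⅓ + 42406 = 127217/3 ≈ 42406.)
W(n) = (-71 + n)*(127 + n) (W(n) = (127 + n)*(-71 + n) = (-71 + n)*(127 + n))
(48004 + c) + W((2 + 5)*4) = (48004 + 127217/3) + (-9017 + ((2 + 5)*4)² + 56*((2 + 5)*4)) = 271229/3 + (-9017 + (7*4)² + 56*(7*4)) = 271229/3 + (-9017 + 28² + 56*28) = 271229/3 + (-9017 + 784 + 1568) = 271229/3 - 6665 = 251234/3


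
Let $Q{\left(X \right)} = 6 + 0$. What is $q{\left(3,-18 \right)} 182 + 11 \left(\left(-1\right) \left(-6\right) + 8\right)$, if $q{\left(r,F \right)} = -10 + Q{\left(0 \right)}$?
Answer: $-574$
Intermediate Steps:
$Q{\left(X \right)} = 6$
$q{\left(r,F \right)} = -4$ ($q{\left(r,F \right)} = -10 + 6 = -4$)
$q{\left(3,-18 \right)} 182 + 11 \left(\left(-1\right) \left(-6\right) + 8\right) = \left(-4\right) 182 + 11 \left(\left(-1\right) \left(-6\right) + 8\right) = -728 + 11 \left(6 + 8\right) = -728 + 11 \cdot 14 = -728 + 154 = -574$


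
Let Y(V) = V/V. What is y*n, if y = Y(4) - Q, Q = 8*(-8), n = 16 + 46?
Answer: 4030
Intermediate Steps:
n = 62
Q = -64
Y(V) = 1
y = 65 (y = 1 - 1*(-64) = 1 + 64 = 65)
y*n = 65*62 = 4030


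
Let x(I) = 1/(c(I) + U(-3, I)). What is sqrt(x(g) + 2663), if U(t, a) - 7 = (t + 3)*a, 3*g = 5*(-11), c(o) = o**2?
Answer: sqrt(1587107129)/772 ≈ 51.604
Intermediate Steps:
g = -55/3 (g = (5*(-11))/3 = (1/3)*(-55) = -55/3 ≈ -18.333)
U(t, a) = 7 + a*(3 + t) (U(t, a) = 7 + (t + 3)*a = 7 + (3 + t)*a = 7 + a*(3 + t))
x(I) = 1/(7 + I**2) (x(I) = 1/(I**2 + (7 + 3*I + I*(-3))) = 1/(I**2 + (7 + 3*I - 3*I)) = 1/(I**2 + 7) = 1/(7 + I**2))
sqrt(x(g) + 2663) = sqrt(1/(7 + (-55/3)**2) + 2663) = sqrt(1/(7 + 3025/9) + 2663) = sqrt(1/(3088/9) + 2663) = sqrt(9/3088 + 2663) = sqrt(8223353/3088) = sqrt(1587107129)/772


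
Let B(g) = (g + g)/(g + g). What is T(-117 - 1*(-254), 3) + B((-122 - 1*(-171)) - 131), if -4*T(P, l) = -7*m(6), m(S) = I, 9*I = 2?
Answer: 25/18 ≈ 1.3889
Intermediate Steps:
I = 2/9 (I = (1/9)*2 = 2/9 ≈ 0.22222)
m(S) = 2/9
B(g) = 1 (B(g) = (2*g)/((2*g)) = (2*g)*(1/(2*g)) = 1)
T(P, l) = 7/18 (T(P, l) = -(-7)*2/(4*9) = -1/4*(-14/9) = 7/18)
T(-117 - 1*(-254), 3) + B((-122 - 1*(-171)) - 131) = 7/18 + 1 = 25/18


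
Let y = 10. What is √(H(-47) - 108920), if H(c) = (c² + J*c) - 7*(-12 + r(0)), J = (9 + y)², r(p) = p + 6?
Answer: 2*I*√30909 ≈ 351.62*I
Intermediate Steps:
r(p) = 6 + p
J = 361 (J = (9 + 10)² = 19² = 361)
H(c) = 42 + c² + 361*c (H(c) = (c² + 361*c) - 7*(-12 + (6 + 0)) = (c² + 361*c) - 7*(-12 + 6) = (c² + 361*c) - 7*(-6) = (c² + 361*c) + 42 = 42 + c² + 361*c)
√(H(-47) - 108920) = √((42 + (-47)² + 361*(-47)) - 108920) = √((42 + 2209 - 16967) - 108920) = √(-14716 - 108920) = √(-123636) = 2*I*√30909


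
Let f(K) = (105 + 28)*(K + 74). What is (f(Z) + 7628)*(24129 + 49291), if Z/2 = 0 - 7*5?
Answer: 599107200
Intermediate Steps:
Z = -70 (Z = 2*(0 - 7*5) = 2*(0 - 35) = 2*(-35) = -70)
f(K) = 9842 + 133*K (f(K) = 133*(74 + K) = 9842 + 133*K)
(f(Z) + 7628)*(24129 + 49291) = ((9842 + 133*(-70)) + 7628)*(24129 + 49291) = ((9842 - 9310) + 7628)*73420 = (532 + 7628)*73420 = 8160*73420 = 599107200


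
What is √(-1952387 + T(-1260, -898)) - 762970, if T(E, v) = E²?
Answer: -762970 + I*√364787 ≈ -7.6297e+5 + 603.98*I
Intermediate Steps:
√(-1952387 + T(-1260, -898)) - 762970 = √(-1952387 + (-1260)²) - 762970 = √(-1952387 + 1587600) - 762970 = √(-364787) - 762970 = I*√364787 - 762970 = -762970 + I*√364787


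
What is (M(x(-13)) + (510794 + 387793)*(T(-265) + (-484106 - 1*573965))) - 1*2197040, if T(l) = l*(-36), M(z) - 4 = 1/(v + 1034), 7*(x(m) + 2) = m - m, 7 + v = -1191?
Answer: -154520557728213/164 ≈ -9.4220e+11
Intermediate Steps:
v = -1198 (v = -7 - 1191 = -1198)
x(m) = -2 (x(m) = -2 + (m - m)/7 = -2 + (1/7)*0 = -2 + 0 = -2)
M(z) = 655/164 (M(z) = 4 + 1/(-1198 + 1034) = 4 + 1/(-164) = 4 - 1/164 = 655/164)
T(l) = -36*l
(M(x(-13)) + (510794 + 387793)*(T(-265) + (-484106 - 1*573965))) - 1*2197040 = (655/164 + (510794 + 387793)*(-36*(-265) + (-484106 - 1*573965))) - 1*2197040 = (655/164 + 898587*(9540 + (-484106 - 573965))) - 2197040 = (655/164 + 898587*(9540 - 1058071)) - 2197040 = (655/164 + 898587*(-1048531)) - 2197040 = (655/164 - 942196325697) - 2197040 = -154520197413653/164 - 2197040 = -154520557728213/164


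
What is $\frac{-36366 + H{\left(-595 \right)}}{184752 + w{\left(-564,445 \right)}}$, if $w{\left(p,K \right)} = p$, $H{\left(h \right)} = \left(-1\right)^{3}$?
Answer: $- \frac{36367}{184188} \approx -0.19744$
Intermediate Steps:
$H{\left(h \right)} = -1$
$\frac{-36366 + H{\left(-595 \right)}}{184752 + w{\left(-564,445 \right)}} = \frac{-36366 - 1}{184752 - 564} = - \frac{36367}{184188}$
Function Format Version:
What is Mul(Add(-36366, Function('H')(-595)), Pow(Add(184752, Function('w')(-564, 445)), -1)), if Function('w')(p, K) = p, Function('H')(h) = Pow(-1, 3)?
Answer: Rational(-36367, 184188) ≈ -0.19744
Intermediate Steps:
Function('H')(h) = -1
Mul(Add(-36366, Function('H')(-595)), Pow(Add(184752, Function('w')(-564, 445)), -1)) = Mul(Add(-36366, -1), Pow(Add(184752, -564), -1)) = Mul(-36367, Pow(184188, -1)) = Mul(-36367, Rational(1, 184188)) = Rational(-36367, 184188)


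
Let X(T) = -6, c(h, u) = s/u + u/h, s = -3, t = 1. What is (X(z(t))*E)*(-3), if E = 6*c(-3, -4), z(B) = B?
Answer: 225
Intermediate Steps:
c(h, u) = -3/u + u/h
E = 25/2 (E = 6*(-3/(-4) - 4/(-3)) = 6*(-3*(-¼) - 4*(-⅓)) = 6*(¾ + 4/3) = 6*(25/12) = 25/2 ≈ 12.500)
(X(z(t))*E)*(-3) = -6*25/2*(-3) = -75*(-3) = 225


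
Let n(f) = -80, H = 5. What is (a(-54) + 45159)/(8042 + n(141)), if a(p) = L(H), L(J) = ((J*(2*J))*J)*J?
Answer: 46409/7962 ≈ 5.8288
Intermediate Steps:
L(J) = 2*J**4 (L(J) = ((2*J**2)*J)*J = (2*J**3)*J = 2*J**4)
a(p) = 1250 (a(p) = 2*5**4 = 2*625 = 1250)
(a(-54) + 45159)/(8042 + n(141)) = (1250 + 45159)/(8042 - 80) = 46409/7962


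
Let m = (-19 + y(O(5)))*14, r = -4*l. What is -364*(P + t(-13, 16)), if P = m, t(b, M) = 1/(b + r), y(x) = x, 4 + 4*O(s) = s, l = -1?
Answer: 860314/9 ≈ 95591.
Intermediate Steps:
r = 4 (r = -4*(-1) = 4)
O(s) = -1 + s/4
t(b, M) = 1/(4 + b) (t(b, M) = 1/(b + 4) = 1/(4 + b))
m = -525/2 (m = (-19 + (-1 + (¼)*5))*14 = (-19 + (-1 + 5/4))*14 = (-19 + ¼)*14 = -75/4*14 = -525/2 ≈ -262.50)
P = -525/2 ≈ -262.50
-364*(P + t(-13, 16)) = -364*(-525/2 + 1/(4 - 13)) = -364*(-525/2 + 1/(-9)) = -364*(-525/2 - ⅑) = -364*(-4727/18) = 860314/9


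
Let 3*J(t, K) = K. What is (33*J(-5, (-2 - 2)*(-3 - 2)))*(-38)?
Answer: -8360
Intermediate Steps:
J(t, K) = K/3
(33*J(-5, (-2 - 2)*(-3 - 2)))*(-38) = (33*(((-2 - 2)*(-3 - 2))/3))*(-38) = (33*((-4*(-5))/3))*(-38) = (33*((1/3)*20))*(-38) = (33*(20/3))*(-38) = 220*(-38) = -8360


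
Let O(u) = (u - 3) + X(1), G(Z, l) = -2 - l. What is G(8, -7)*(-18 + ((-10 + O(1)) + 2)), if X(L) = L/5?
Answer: -139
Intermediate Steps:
X(L) = L/5 (X(L) = L*(1/5) = L/5)
O(u) = -14/5 + u (O(u) = (u - 3) + (1/5)*1 = (-3 + u) + 1/5 = -14/5 + u)
G(8, -7)*(-18 + ((-10 + O(1)) + 2)) = (-2 - 1*(-7))*(-18 + ((-10 + (-14/5 + 1)) + 2)) = (-2 + 7)*(-18 + ((-10 - 9/5) + 2)) = 5*(-18 + (-59/5 + 2)) = 5*(-18 - 49/5) = 5*(-139/5) = -139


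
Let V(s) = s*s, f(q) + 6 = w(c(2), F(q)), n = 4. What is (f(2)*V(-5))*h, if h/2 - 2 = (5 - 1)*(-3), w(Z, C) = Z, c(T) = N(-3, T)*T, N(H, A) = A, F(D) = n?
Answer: 1000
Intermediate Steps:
F(D) = 4
c(T) = T² (c(T) = T*T = T²)
h = -20 (h = 4 + 2*((5 - 1)*(-3)) = 4 + 2*(4*(-3)) = 4 + 2*(-12) = 4 - 24 = -20)
f(q) = -2 (f(q) = -6 + 2² = -6 + 4 = -2)
V(s) = s²
(f(2)*V(-5))*h = -2*(-5)²*(-20) = -2*25*(-20) = -50*(-20) = 1000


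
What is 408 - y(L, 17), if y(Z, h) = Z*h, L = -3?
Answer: 459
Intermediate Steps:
408 - y(L, 17) = 408 - (-3)*17 = 408 - 1*(-51) = 408 + 51 = 459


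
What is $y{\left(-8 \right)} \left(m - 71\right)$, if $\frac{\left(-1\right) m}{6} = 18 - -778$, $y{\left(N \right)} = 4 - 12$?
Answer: $38776$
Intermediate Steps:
$y{\left(N \right)} = -8$ ($y{\left(N \right)} = 4 - 12 = -8$)
$m = -4776$ ($m = - 6 \left(18 - -778\right) = - 6 \left(18 + 778\right) = \left(-6\right) 796 = -4776$)
$y{\left(-8 \right)} \left(m - 71\right) = - 8 \left(-4776 - 71\right) = \left(-8\right) \left(-4847\right) = 38776$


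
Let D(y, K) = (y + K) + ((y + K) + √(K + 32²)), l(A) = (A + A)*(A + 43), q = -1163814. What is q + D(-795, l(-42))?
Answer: -1165572 + 2*√235 ≈ -1.1655e+6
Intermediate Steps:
l(A) = 2*A*(43 + A) (l(A) = (2*A)*(43 + A) = 2*A*(43 + A))
D(y, K) = √(1024 + K) + 2*K + 2*y (D(y, K) = (K + y) + ((K + y) + √(K + 1024)) = (K + y) + ((K + y) + √(1024 + K)) = (K + y) + (K + y + √(1024 + K)) = √(1024 + K) + 2*K + 2*y)
q + D(-795, l(-42)) = -1163814 + (√(1024 + 2*(-42)*(43 - 42)) + 2*(2*(-42)*(43 - 42)) + 2*(-795)) = -1163814 + (√(1024 + 2*(-42)*1) + 2*(2*(-42)*1) - 1590) = -1163814 + (√(1024 - 84) + 2*(-84) - 1590) = -1163814 + (√940 - 168 - 1590) = -1163814 + (2*√235 - 168 - 1590) = -1163814 + (-1758 + 2*√235) = -1165572 + 2*√235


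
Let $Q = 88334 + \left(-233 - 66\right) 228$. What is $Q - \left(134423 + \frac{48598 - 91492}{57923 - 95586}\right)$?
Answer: $- \frac{4303454937}{37663} \approx -1.1426 \cdot 10^{5}$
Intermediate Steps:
$Q = 20162$ ($Q = 88334 - 68172 = 20162$)
$Q - \left(134423 + \frac{48598 - 91492}{57923 - 95586}\right) = 20162 - \left(134423 + \frac{48598 - 91492}{57923 - 95586}\right) = 20162 - \left(134423 - \frac{42894}{-37663}\right) = 20162 - \left(134423 - - \frac{42894}{37663}\right) = 20162 - \left(134423 + \frac{42894}{37663}\right) = 20162 - \frac{5062816343}{37663} = - \frac{4303454937}{37663}$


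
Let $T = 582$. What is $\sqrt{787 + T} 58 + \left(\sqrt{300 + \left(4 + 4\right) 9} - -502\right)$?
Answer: $2648 + 2 \sqrt{93} \approx 2667.3$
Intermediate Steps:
$\sqrt{787 + T} 58 + \left(\sqrt{300 + \left(4 + 4\right) 9} - -502\right) = \sqrt{787 + 582} \cdot 58 + \left(\sqrt{300 + \left(4 + 4\right) 9} - -502\right) = \sqrt{1369} \cdot 58 + \left(\sqrt{300 + 8 \cdot 9} + 502\right) = 37 \cdot 58 + \left(\sqrt{300 + 72} + 502\right) = 2146 + \left(\sqrt{372} + 502\right) = 2146 + \left(2 \sqrt{93} + 502\right) = 2146 + \left(502 + 2 \sqrt{93}\right) = 2648 + 2 \sqrt{93}$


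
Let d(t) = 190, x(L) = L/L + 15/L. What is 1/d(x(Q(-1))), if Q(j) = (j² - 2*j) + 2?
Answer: 1/190 ≈ 0.0052632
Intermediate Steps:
Q(j) = 2 + j² - 2*j
x(L) = 1 + 15/L
1/d(x(Q(-1))) = 1/190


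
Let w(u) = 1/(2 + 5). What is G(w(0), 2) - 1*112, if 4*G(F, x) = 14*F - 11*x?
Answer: -117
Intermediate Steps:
w(u) = 1/7
G(F, x) = -11*x/4 + 7*F/2 (G(F, x) = (14*F - 11*x)/4 = (-11*x + 14*F)/4 = -11*x/4 + 7*F/2)
G(w(0), 2) - 1*112 = (-11/4*2 + (7/2)*(1/7)) - 1*112 = (-11/2 + 1/2) - 112 = -5 - 112 = -117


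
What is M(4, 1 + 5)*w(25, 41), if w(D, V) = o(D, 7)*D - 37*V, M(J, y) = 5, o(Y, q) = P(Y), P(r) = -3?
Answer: -7960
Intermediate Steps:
o(Y, q) = -3
w(D, V) = -37*V - 3*D (w(D, V) = -3*D - 37*V = -37*V - 3*D)
M(4, 1 + 5)*w(25, 41) = 5*(-37*41 - 3*25) = 5*(-1517 - 75) = 5*(-1592) = -7960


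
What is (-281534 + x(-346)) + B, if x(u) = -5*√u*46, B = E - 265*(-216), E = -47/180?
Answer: -40372967/180 - 230*I*√346 ≈ -2.2429e+5 - 4278.3*I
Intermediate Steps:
E = -47/180 (E = -47*1/180 = -47/180 ≈ -0.26111)
B = 10303153/180 (B = -47/180 - 265*(-216) = -47/180 + 57240 = 10303153/180 ≈ 57240.)
x(u) = -230*√u
(-281534 + x(-346)) + B = (-281534 - 230*I*√346) + 10303153/180 = -40372967/180 - 230*I*√346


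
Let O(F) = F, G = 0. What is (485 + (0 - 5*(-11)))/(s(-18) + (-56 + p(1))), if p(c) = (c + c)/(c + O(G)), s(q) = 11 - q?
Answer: -108/5 ≈ -21.600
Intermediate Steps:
p(c) = 2 (p(c) = (c + c)/(c + 0) = (2*c)/c = 2)
(485 + (0 - 5*(-11)))/(s(-18) + (-56 + p(1))) = (485 + (0 - 5*(-11)))/((11 - 1*(-18)) + (-56 + 2)) = (485 + (0 + 55))/((11 + 18) - 54) = (485 + 55)/(29 - 54) = 540/(-25) = 540*(-1/25) = -108/5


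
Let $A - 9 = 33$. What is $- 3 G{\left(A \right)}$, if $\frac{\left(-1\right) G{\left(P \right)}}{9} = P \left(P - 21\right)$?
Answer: $23814$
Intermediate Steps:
$A = 42$ ($A = 9 + 33 = 42$)
$G{\left(P \right)} = - 9 P \left(-21 + P\right)$ ($G{\left(P \right)} = - 9 P \left(P - 21\right) = - 9 P \left(-21 + P\right)$)
$- 3 G{\left(A \right)} = - 3 \cdot 9 \cdot 42 \left(21 - 42\right) = - 3 \cdot 9 \cdot 42 \left(-21\right) = \left(-3\right) \left(-7938\right) = 23814$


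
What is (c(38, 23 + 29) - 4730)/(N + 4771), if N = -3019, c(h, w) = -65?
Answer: -4795/1752 ≈ -2.7369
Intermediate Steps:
(c(38, 23 + 29) - 4730)/(N + 4771) = (-65 - 4730)/(-3019 + 4771) = -4795/1752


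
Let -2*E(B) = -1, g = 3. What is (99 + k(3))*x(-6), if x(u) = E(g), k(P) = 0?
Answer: 99/2 ≈ 49.500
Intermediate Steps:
E(B) = ½ (E(B) = -½*(-1) = ½)
x(u) = ½
(99 + k(3))*x(-6) = (99 + 0)*(½) = 99*(½) = 99/2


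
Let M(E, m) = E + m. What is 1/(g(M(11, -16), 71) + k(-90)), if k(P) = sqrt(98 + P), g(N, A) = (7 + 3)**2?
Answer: 25/2498 - sqrt(2)/4996 ≈ 0.0097249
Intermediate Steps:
g(N, A) = 100 (g(N, A) = 10**2 = 100)
1/(g(M(11, -16), 71) + k(-90)) = 1/(100 + sqrt(98 - 90)) = 1/(100 + sqrt(8)) = 1/(100 + 2*sqrt(2))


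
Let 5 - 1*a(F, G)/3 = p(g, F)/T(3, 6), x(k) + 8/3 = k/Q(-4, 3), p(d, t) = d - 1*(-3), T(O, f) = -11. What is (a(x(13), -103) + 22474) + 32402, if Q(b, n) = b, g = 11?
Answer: 603843/11 ≈ 54895.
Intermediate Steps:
p(d, t) = 3 + d (p(d, t) = d + 3 = 3 + d)
x(k) = -8/3 - k/4 (x(k) = -8/3 + k/(-4) = -8/3 + k*(-1/4) = -8/3 - k/4)
a(F, G) = 207/11 (a(F, G) = 15 - 3*(3 + 11)/(-11) = 15 - 42*(-1)/11 = 15 - 3*(-14/11) = 15 + 42/11 = 207/11)
(a(x(13), -103) + 22474) + 32402 = (207/11 + 22474) + 32402 = 247421/11 + 32402 = 603843/11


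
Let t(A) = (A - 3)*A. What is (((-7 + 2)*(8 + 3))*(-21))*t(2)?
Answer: -2310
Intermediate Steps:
t(A) = A*(-3 + A) (t(A) = (-3 + A)*A = A*(-3 + A))
(((-7 + 2)*(8 + 3))*(-21))*t(2) = (((-7 + 2)*(8 + 3))*(-21))*(2*(-3 + 2)) = (-5*11*(-21))*(2*(-1)) = -55*(-21)*(-2) = 1155*(-2) = -2310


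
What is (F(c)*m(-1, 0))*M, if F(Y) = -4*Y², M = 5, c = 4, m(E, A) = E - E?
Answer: 0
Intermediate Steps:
m(E, A) = 0
(F(c)*m(-1, 0))*M = (-4*4²*0)*5 = (-4*16*0)*5 = -64*0*5 = 0*5 = 0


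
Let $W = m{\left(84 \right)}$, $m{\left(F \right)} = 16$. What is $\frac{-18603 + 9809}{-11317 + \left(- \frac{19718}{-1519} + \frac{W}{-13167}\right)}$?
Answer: $\frac{25126559766}{32298287677} \approx 0.77795$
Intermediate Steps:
$W = 16$
$\frac{-18603 + 9809}{-11317 + \left(- \frac{19718}{-1519} + \frac{W}{-13167}\right)} = \frac{-18603 + 9809}{-11317 + \left(- \frac{19718}{-1519} + \frac{16}{-13167}\right)} = - \frac{8794}{-11317 + \left(\left(-19718\right) \left(- \frac{1}{1519}\right) + 16 \left(- \frac{1}{13167}\right)\right)} = - \frac{8794}{-11317 + \left(\frac{19718}{1519} - \frac{16}{13167}\right)} = - \frac{8794}{-11317 + \frac{37086086}{2857239}} = - \frac{8794}{- \frac{32298287677}{2857239}} = \left(-8794\right) \left(- \frac{2857239}{32298287677}\right) = \frac{25126559766}{32298287677}$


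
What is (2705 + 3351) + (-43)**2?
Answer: 7905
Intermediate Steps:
(2705 + 3351) + (-43)**2 = 6056 + 1849 = 7905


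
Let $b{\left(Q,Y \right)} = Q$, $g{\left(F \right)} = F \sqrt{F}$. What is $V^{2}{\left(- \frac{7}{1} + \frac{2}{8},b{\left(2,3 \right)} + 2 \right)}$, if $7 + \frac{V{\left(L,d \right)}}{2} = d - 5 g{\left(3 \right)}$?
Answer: $2736 + 360 \sqrt{3} \approx 3359.5$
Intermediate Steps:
$g{\left(F \right)} = F^{\frac{3}{2}}$
$V{\left(L,d \right)} = -14 - 30 \sqrt{3} + 2 d$ ($V{\left(L,d \right)} = -14 + 2 \left(d - 5 \cdot 3^{\frac{3}{2}}\right) = -14 + 2 \left(d - 5 \cdot 3 \sqrt{3}\right) = -14 + 2 \left(d - 15 \sqrt{3}\right) = -14 + \left(- 30 \sqrt{3} + 2 d\right) = -14 - 30 \sqrt{3} + 2 d$)
$V^{2}{\left(- \frac{7}{1} + \frac{2}{8},b{\left(2,3 \right)} + 2 \right)} = \left(-14 - 30 \sqrt{3} + 2 \left(2 + 2\right)\right)^{2} = \left(-14 - 30 \sqrt{3} + 2 \cdot 4\right)^{2} = \left(-14 - 30 \sqrt{3} + 8\right)^{2} = \left(-6 - 30 \sqrt{3}\right)^{2}$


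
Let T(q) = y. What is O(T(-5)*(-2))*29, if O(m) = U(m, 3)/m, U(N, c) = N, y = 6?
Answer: 29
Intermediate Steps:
T(q) = 6
O(m) = 1 (O(m) = m/m = 1)
O(T(-5)*(-2))*29 = 1*29 = 29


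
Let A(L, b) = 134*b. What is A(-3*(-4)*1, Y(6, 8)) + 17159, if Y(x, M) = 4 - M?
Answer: 16623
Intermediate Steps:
A(-3*(-4)*1, Y(6, 8)) + 17159 = 134*(4 - 1*8) + 17159 = 134*(4 - 8) + 17159 = 134*(-4) + 17159 = -536 + 17159 = 16623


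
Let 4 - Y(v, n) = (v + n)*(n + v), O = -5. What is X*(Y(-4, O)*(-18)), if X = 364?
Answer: 504504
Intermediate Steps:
Y(v, n) = 4 - (n + v)² (Y(v, n) = 4 - (v + n)*(n + v) = 4 - (n + v)*(n + v) = 4 - (n + v)²)
X*(Y(-4, O)*(-18)) = 364*((4 - (-5 - 4)²)*(-18)) = 364*((4 - 1*(-9)²)*(-18)) = 364*((4 - 1*81)*(-18)) = 364*((4 - 81)*(-18)) = 364*(-77*(-18)) = 364*1386 = 504504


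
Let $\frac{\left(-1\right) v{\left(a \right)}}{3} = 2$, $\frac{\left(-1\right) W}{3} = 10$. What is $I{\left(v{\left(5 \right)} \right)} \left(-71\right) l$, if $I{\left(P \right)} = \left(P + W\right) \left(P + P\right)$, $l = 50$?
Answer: $-1533600$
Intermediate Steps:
$W = -30$ ($W = \left(-3\right) 10 = -30$)
$v{\left(a \right)} = -6$ ($v{\left(a \right)} = \left(-3\right) 2 = -6$)
$I{\left(P \right)} = 2 P \left(-30 + P\right)$ ($I{\left(P \right)} = \left(P - 30\right) \left(P + P\right) = \left(-30 + P\right) 2 P = 2 P \left(-30 + P\right)$)
$I{\left(v{\left(5 \right)} \right)} \left(-71\right) l = 2 \left(-6\right) \left(-30 - 6\right) \left(-71\right) 50 = 2 \left(-6\right) \left(-36\right) \left(-71\right) 50 = 432 \left(-71\right) 50 = \left(-30672\right) 50 = -1533600$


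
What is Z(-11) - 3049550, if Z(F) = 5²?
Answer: -3049525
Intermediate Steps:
Z(F) = 25
Z(-11) - 3049550 = 25 - 3049550 = -3049525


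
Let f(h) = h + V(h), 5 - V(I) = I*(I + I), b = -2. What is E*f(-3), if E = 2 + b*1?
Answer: 0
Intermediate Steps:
V(I) = 5 - 2*I**2 (V(I) = 5 - I*(I + I) = 5 - I*2*I = 5 - 2*I**2)
E = 0 (E = 2 - 2*1 = 2 - 2 = 0)
f(h) = 5 + h - 2*h**2 (f(h) = h + (5 - 2*h**2) = 5 + h - 2*h**2)
E*f(-3) = 0*(5 - 3 - 2*(-3)**2) = 0*(5 - 3 - 2*9) = 0*(5 - 3 - 18) = 0*(-16) = 0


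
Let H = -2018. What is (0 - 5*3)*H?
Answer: 30270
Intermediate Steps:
(0 - 5*3)*H = (0 - 5*3)*(-2018) = (0 - 15)*(-2018) = -15*(-2018) = 30270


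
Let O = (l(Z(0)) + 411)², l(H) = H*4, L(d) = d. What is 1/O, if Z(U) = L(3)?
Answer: 1/178929 ≈ 5.5888e-6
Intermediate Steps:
Z(U) = 3
l(H) = 4*H
O = 178929 (O = (4*3 + 411)² = (12 + 411)² = 423² = 178929)
1/O = 1/178929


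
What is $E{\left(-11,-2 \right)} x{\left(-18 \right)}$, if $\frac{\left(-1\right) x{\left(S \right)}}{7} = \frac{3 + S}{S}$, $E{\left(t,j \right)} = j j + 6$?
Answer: $- \frac{175}{3} \approx -58.333$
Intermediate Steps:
$E{\left(t,j \right)} = 6 + j^{2}$ ($E{\left(t,j \right)} = j^{2} + 6 = 6 + j^{2}$)
$x{\left(S \right)} = - \frac{7 \left(3 + S\right)}{S}$ ($x{\left(S \right)} = - 7 \frac{3 + S}{S} = - \frac{7 \left(3 + S\right)}{S}$)
$E{\left(-11,-2 \right)} x{\left(-18 \right)} = \left(6 + \left(-2\right)^{2}\right) \left(-7 - \frac{21}{-18}\right) = \left(6 + 4\right) \left(-7 - - \frac{7}{6}\right) = 10 \left(-7 + \frac{7}{6}\right) = 10 \left(- \frac{35}{6}\right) = - \frac{175}{3}$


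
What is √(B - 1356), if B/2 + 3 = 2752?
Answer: √4142 ≈ 64.358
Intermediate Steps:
B = 5498 (B = -6 + 2*2752 = -6 + 5504 = 5498)
√(B - 1356) = √(5498 - 1356) = √4142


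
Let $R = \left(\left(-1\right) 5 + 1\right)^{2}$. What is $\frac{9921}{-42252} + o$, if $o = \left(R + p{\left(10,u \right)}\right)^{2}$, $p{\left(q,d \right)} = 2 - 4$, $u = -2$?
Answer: $\frac{2757157}{14084} \approx 195.77$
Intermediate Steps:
$p{\left(q,d \right)} = -2$ ($p{\left(q,d \right)} = 2 - 4 = -2$)
$R = 16$ ($R = \left(-5 + 1\right)^{2} = \left(-4\right)^{2} = 16$)
$o = 196$ ($o = \left(16 - 2\right)^{2} = 14^{2} = 196$)
$\frac{9921}{-42252} + o = \frac{9921}{-42252} + 196 = 9921 \left(- \frac{1}{42252}\right) + 196 = - \frac{3307}{14084} + 196 = \frac{2757157}{14084}$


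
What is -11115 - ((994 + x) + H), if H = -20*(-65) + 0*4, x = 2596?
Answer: -16005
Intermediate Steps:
H = 1300 (H = 1300 + 0 = 1300)
-11115 - ((994 + x) + H) = -11115 - ((994 + 2596) + 1300) = -11115 - (3590 + 1300) = -11115 - 1*4890 = -11115 - 4890 = -16005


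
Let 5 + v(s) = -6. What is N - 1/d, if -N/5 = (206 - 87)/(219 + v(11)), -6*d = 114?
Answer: -11097/3952 ≈ -2.8079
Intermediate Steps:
d = -19 (d = -⅙*114 = -19)
v(s) = -11 (v(s) = -5 - 6 = -11)
N = -595/208 (N = -5*(206 - 87)/(219 - 11) = -595/208 ≈ -2.8606)
N - 1/d = -595/208 - 1/(-19) = -595/208 - 1*(-1/19) = -595/208 + 1/19 = -11097/3952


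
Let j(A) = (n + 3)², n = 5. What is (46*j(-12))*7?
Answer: 20608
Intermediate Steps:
j(A) = 64 (j(A) = (5 + 3)² = 8² = 64)
(46*j(-12))*7 = (46*64)*7 = 2944*7 = 20608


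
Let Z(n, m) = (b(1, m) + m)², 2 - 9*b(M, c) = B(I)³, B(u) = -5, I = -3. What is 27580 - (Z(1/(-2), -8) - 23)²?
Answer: 179602136/6561 ≈ 27374.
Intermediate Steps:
b(M, c) = 127/9 (b(M, c) = 2/9 - ⅑*(-5)³ = 2/9 - ⅑*(-125) = 2/9 + 125/9 = 127/9)
Z(n, m) = (127/9 + m)²
27580 - (Z(1/(-2), -8) - 23)² = 27580 - ((127 + 9*(-8))²/81 - 23)² = 27580 - ((127 - 72)²/81 - 23)² = 27580 - ((1/81)*55² - 23)² = 27580 - ((1/81)*3025 - 23)² = 27580 - (3025/81 - 23)² = 27580 - (1162/81)² = 27580 - 1*1350244/6561 = 27580 - 1350244/6561 = 179602136/6561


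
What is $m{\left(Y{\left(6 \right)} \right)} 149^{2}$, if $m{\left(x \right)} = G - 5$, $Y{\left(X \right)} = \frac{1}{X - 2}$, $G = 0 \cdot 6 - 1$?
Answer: $-133206$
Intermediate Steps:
$G = -1$ ($G = 0 - 1 = -1$)
$Y{\left(X \right)} = \frac{1}{-2 + X}$
$m{\left(x \right)} = -6$ ($m{\left(x \right)} = -1 - 5 = -6$)
$m{\left(Y{\left(6 \right)} \right)} 149^{2} = - 6 \cdot 149^{2} = \left(-6\right) 22201 = -133206$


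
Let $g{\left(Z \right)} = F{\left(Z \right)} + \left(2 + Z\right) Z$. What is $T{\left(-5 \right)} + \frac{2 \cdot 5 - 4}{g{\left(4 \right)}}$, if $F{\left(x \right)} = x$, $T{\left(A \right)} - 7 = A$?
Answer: $\frac{31}{14} \approx 2.2143$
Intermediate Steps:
$T{\left(A \right)} = 7 + A$
$g{\left(Z \right)} = Z + Z \left(2 + Z\right)$ ($g{\left(Z \right)} = Z + \left(2 + Z\right) Z = Z + Z \left(2 + Z\right)$)
$T{\left(-5 \right)} + \frac{2 \cdot 5 - 4}{g{\left(4 \right)}} = \left(7 - 5\right) + \frac{2 \cdot 5 - 4}{4 \left(3 + 4\right)} = 2 + \frac{10 - 4}{4 \cdot 7} = 2 + \frac{6}{28} = 2 + 6 \cdot \frac{1}{28} = 2 + \frac{3}{14} = \frac{31}{14}$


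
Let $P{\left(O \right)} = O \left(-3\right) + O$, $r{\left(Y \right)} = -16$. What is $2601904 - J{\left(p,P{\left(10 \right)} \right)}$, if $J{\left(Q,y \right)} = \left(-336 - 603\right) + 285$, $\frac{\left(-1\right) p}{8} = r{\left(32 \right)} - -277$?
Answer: $2602558$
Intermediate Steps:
$P{\left(O \right)} = - 2 O$ ($P{\left(O \right)} = - 3 O + O = - 2 O$)
$p = -2088$ ($p = - 8 \left(-16 - -277\right) = - 8 \left(-16 + 277\right) = \left(-8\right) 261 = -2088$)
$J{\left(Q,y \right)} = -654$ ($J{\left(Q,y \right)} = -939 + 285 = -654$)
$2601904 - J{\left(p,P{\left(10 \right)} \right)} = 2601904 - -654 = 2601904 + 654 = 2602558$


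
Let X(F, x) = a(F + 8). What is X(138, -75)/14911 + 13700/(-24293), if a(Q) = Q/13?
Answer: -2652102322/4709027999 ≈ -0.56320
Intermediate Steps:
a(Q) = Q/13 (a(Q) = Q*(1/13) = Q/13)
X(F, x) = 8/13 + F/13 (X(F, x) = (F + 8)/13 = (8 + F)/13 = 8/13 + F/13)
X(138, -75)/14911 + 13700/(-24293) = (8/13 + (1/13)*138)/14911 + 13700/(-24293) = (8/13 + 138/13)*(1/14911) + 13700*(-1/24293) = (146/13)*(1/14911) - 13700/24293 = 146/193843 - 13700/24293 = -2652102322/4709027999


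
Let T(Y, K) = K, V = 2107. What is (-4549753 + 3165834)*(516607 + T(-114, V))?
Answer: -717858160166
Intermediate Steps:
(-4549753 + 3165834)*(516607 + T(-114, V)) = (-4549753 + 3165834)*(516607 + 2107) = -1383919*518714 = -717858160166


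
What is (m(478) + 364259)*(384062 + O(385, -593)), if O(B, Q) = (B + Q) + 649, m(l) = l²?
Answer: 227911461729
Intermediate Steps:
O(B, Q) = 649 + B + Q
(m(478) + 364259)*(384062 + O(385, -593)) = (478² + 364259)*(384062 + (649 + 385 - 593)) = (228484 + 364259)*(384062 + 441) = 592743*384503 = 227911461729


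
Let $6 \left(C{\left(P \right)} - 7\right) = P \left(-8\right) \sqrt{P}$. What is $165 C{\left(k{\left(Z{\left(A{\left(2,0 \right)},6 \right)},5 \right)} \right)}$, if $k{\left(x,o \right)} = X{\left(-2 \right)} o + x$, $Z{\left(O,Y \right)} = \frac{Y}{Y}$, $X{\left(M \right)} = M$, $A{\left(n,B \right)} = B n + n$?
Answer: $1155 + 5940 i \approx 1155.0 + 5940.0 i$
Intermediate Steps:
$A{\left(n,B \right)} = n + B n$
$Z{\left(O,Y \right)} = 1$
$k{\left(x,o \right)} = x - 2 o$ ($k{\left(x,o \right)} = - 2 o + x = x - 2 o$)
$C{\left(P \right)} = 7 - \frac{4 P^{\frac{3}{2}}}{3}$ ($C{\left(P \right)} = 7 + \frac{P \left(-8\right) \sqrt{P}}{6} = 7 + \frac{- 8 P \sqrt{P}}{6} = 7 + \frac{\left(-8\right) P^{\frac{3}{2}}}{6} = 7 - \frac{4 P^{\frac{3}{2}}}{3}$)
$165 C{\left(k{\left(Z{\left(A{\left(2,0 \right)},6 \right)},5 \right)} \right)} = 165 \left(7 - \frac{4 \left(1 - 10\right)^{\frac{3}{2}}}{3}\right) = 165 \left(7 - \frac{4 \left(-9\right)^{\frac{3}{2}}}{3}\right) = 165 \left(7 - \frac{4 \left(- 27 i\right)}{3}\right) = 165 \left(7 + 36 i\right) = 1155 + 5940 i$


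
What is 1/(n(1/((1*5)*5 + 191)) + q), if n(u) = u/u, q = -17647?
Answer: -1/17646 ≈ -5.6670e-5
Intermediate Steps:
n(u) = 1
1/(n(1/((1*5)*5 + 191)) + q) = 1/(1 - 17647) = 1/(-17646) = -1/17646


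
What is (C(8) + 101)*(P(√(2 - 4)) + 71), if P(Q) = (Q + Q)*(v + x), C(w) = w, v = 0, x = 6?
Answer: 7739 + 1308*I*√2 ≈ 7739.0 + 1849.8*I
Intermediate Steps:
P(Q) = 12*Q (P(Q) = (Q + Q)*(0 + 6) = (2*Q)*6 = 12*Q)
(C(8) + 101)*(P(√(2 - 4)) + 71) = (8 + 101)*(12*√(2 - 4) + 71) = 109*(12*√(-2) + 71) = 109*(12*(I*√2) + 71) = 109*(12*I*√2 + 71) = 109*(71 + 12*I*√2) = 7739 + 1308*I*√2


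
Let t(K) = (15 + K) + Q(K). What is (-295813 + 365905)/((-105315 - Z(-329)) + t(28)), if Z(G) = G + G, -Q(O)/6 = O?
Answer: -35046/52391 ≈ -0.66893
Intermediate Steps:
Q(O) = -6*O
Z(G) = 2*G
t(K) = 15 - 5*K (t(K) = (15 + K) - 6*K = 15 - 5*K)
(-295813 + 365905)/((-105315 - Z(-329)) + t(28)) = (-295813 + 365905)/((-105315 - 2*(-329)) + (15 - 5*28)) = 70092/((-105315 - 1*(-658)) + (15 - 140)) = 70092/((-105315 + 658) - 125) = 70092/(-104657 - 125) = 70092/(-104782) = 70092*(-1/104782) = -35046/52391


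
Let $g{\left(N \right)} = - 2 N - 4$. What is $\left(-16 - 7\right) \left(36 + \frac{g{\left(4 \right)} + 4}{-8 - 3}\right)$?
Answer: $- \frac{9292}{11} \approx -844.73$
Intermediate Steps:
$g{\left(N \right)} = -4 - 2 N$
$\left(-16 - 7\right) \left(36 + \frac{g{\left(4 \right)} + 4}{-8 - 3}\right) = \left(-16 - 7\right) \left(36 + \frac{\left(-4 - 8\right) + 4}{-8 - 3}\right) = - 23 \left(36 + \frac{\left(-4 - 8\right) + 4}{-11}\right) = - 23 \left(36 + \left(-12 + 4\right) \left(- \frac{1}{11}\right)\right) = - 23 \left(36 - - \frac{8}{11}\right) = - 23 \left(36 + \frac{8}{11}\right) = \left(-23\right) \frac{404}{11} = - \frac{9292}{11}$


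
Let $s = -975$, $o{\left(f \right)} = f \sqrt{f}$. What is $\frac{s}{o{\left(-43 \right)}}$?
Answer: $- \frac{975 i \sqrt{43}}{1849} \approx - 3.4578 i$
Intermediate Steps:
$o{\left(f \right)} = f^{\frac{3}{2}}$
$\frac{s}{o{\left(-43 \right)}} = - \frac{975}{\left(-43\right)^{\frac{3}{2}}} = - \frac{975}{\left(-43\right) i \sqrt{43}} = - 975 \frac{i \sqrt{43}}{1849} = - \frac{975 i \sqrt{43}}{1849}$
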